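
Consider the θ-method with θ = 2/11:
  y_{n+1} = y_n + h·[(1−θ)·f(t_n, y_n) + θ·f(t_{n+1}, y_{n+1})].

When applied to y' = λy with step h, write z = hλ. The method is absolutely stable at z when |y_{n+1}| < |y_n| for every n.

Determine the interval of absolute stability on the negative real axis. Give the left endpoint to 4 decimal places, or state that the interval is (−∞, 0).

(-3.1429, 0).

On y'=λy, z=hλ:
  y_{n+1} = y_n + z·[9/11·y_n + 2/11·y_{n+1}] ⇒ (1 − 2/11z)y_{n+1} = (1 + 9/11z)y_n
  ⇒ R(z) = (1 + 9/11z)/(1 − 2/11z).

Boundary: |R(x)|=1, x<0.
x=-1.17: |R|=0.0352
R=−1: 1+9/11x = −1+2/11x ⇒ -7/11x=2 ⇒ x=2/(-7/11)=-3.1429
Confirm numerically:
  x=-2.772: |R|=0.84309 <1
  x=-2.560: |R|=0.74690 <1
  x=-2.326: |R|=0.63468 <1
  x=-3.658: |R|=1.19688 >1
  x=-3.387: |R|=1.09615 >1
  x=-3.247: |R|=1.04167 >1
So |R|<1 on (-3.1429, 0).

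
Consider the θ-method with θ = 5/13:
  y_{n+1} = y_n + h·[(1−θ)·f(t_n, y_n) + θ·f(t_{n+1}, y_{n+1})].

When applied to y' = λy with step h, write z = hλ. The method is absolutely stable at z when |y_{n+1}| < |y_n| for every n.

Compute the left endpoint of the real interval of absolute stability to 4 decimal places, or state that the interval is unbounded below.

left endpoint -8.6667.

Test eqn y'=λy, z=hλ:
  y_{n+1} = y_n + z·[8/13·y_n + 5/13·y_{n+1}] ⇒ (1 − 5/13z)y_{n+1} = (1 + 8/13z)y_n
  ⇒ R(z) = (1 + 8/13z)/(1 − 5/13z).

Find x<0 with |R(x)|<1.
x=-1.52: |R|=0.0408
R=−1: 1+8/13x = −1+5/13x ⇒ -3/13x=2 ⇒ x=2/(-3/13)=-8.6667
Confirm numerically:
  x=-8.325: |R|=0.98124 <1
  x=-7.494: |R|=0.93030 <1
  x=-7.380: |R|=0.92265 <1
  x=-3.650: |R|=0.51840 <1
  x=-9.216: |R|=1.02789 >1
  x=-8.811: |R|=1.00759 >1
  x=-8.729: |R|=1.00330 >1
So |R|<1 on (-8.6667, 0).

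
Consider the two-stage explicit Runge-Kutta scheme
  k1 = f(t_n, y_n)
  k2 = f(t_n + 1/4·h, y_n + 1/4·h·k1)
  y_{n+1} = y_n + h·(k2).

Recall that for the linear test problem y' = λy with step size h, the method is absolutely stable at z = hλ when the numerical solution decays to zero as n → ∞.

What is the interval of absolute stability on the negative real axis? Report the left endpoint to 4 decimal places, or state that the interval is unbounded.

Set f=λy, z=hλ:
  k1=λy_n ⇒ h·k1=z·y_n;  k2=λ(1+1/4z)y_n ⇒ h·k2=z(1+1/4z)y_n
  y_{n+1}/y_n = 1 + z(1+1/4z) = 1 + z + 1/4z²
  so R(z) = 1 + z + 1/4z².

Solve |R(x)|<1 on ℝ⁻.
x=-0.33: |R|=0.6972
R=1: x+1/4x²=0 ⇒ x=−4=-4.0000; min R=1−1/(4·1/4)=0.0000>−1
Confirm numerically:
  x=-3.862: |R|=0.86676 <1
  x=-3.457: |R|=0.53071 <1
  x=-1.979: |R|=0.00011 <1
  x=-4.561: |R|=1.63968 >1
  x=-4.325: |R|=1.35141 >1
  x=-4.139: |R|=1.14383 >1
Stable set (-4.0000, 0).

(-4.0000, 0).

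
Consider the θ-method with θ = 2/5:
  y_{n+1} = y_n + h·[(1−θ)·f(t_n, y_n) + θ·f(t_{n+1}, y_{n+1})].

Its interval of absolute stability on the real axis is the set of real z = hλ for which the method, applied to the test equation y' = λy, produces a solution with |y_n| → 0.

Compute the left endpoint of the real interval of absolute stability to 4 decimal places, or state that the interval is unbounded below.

On y'=λy, z=hλ:
  y_{n+1} = y_n + z·[3/5·y_n + 2/5·y_{n+1}] ⇒ (1 − 2/5z)y_{n+1} = (1 + 3/5z)y_n
  R(z) = (1 + 3/5z)/(1 − 2/5z).

Find x<0 with |R(x)|<1.
x=-0.32: |R|=0.7163
R=−1: 1+3/5x = −1+2/5x ⇒ -1/5x=2 ⇒ x=2/(-1/5)=-10.0000
Confirm numerically:
  x=-6.052: |R|=0.76918 <1
  x=-5.180: |R|=0.68620 <1
  x=-4.910: |R|=0.65655 <1
  x=-4.530: |R|=0.61095 <1
  x=-10.447: |R|=1.01726 >1
  x=-10.336: |R|=1.01309 >1
So |R|<1 on (-10.0000, 0).

z* = -10.0000.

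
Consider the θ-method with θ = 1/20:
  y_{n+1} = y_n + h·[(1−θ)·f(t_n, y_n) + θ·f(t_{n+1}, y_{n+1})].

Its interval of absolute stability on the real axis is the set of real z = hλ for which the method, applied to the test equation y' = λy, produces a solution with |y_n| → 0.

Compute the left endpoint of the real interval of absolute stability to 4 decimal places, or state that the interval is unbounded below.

left endpoint -2.2222.

Set f=λy, z=hλ:
  y_{n+1} = y_n + z·[19/20·y_n + 1/20·y_{n+1}] ⇒ (1 − 1/20z)y_{n+1} = (1 + 19/20z)y_n
  R(z) = (1 + 19/20z)/(1 − 1/20z).

Solve |R(x)|<1 on ℝ⁻.
x=-0.47: |R|=0.5408
R=−1: 1+19/20x = −1+1/20x ⇒ -9/10x=2 ⇒ x=2/(-9/10)=-2.2222
Confirm numerically:
  x=-2.163: |R|=0.95190 <1
  x=-1.913: |R|=0.74600 <1
  x=-0.930: |R|=0.11132 <1
  x=-2.618: |R|=1.31497 >1
  x=-2.427: |R|=1.16436 >1
So |R|<1 on (-2.2222, 0).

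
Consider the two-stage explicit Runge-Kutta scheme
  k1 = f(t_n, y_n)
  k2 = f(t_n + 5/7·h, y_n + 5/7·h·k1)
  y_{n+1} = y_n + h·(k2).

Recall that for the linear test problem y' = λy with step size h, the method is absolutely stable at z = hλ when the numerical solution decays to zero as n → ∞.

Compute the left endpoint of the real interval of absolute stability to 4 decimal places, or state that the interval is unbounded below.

z* = -1.4000.

On y'=λy, z=hλ:
  k1=λy_n ⇒ h·k1=z·y_n;  k2=λ(1+5/7z)y_n ⇒ h·k2=z(1+5/7z)y_n
  y_{n+1}/y_n = 1 + z(1+5/7z) = 1 + z + 5/7z²
  Hence R(z) = 1 + z + 5/7z².

Need |R(x)|<1, x<0.
x=-1.2: |R|=0.8286
R=1: x+5/7x²=0 ⇒ x=−7/5=-1.4000; min R=1−1/(4·5/7)=0.6500>−1
Confirm numerically:
  x=-1.254: |R|=0.86923 <1
  x=-0.771: |R|=0.65360 <1
  x=-0.711: |R|=0.65009 <1
  x=-1.549: |R|=1.16486 >1
  x=-1.449: |R|=1.05072 >1
Stable set (-1.4000, 0).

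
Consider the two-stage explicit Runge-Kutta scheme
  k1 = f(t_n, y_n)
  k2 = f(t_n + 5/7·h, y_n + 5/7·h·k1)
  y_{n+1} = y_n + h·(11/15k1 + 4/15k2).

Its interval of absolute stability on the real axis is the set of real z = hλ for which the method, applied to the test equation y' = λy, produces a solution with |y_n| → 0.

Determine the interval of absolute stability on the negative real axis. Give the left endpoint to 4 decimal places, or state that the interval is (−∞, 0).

On y'=λy, z=hλ:
  k1=λy_n ⇒ h·k1=z·y_n;  k2=λ(1+5/7z)y_n ⇒ h·k2=z(1+5/7z)y_n
  y_{n+1}/y_n = 1 + 11/15z + 4/15z(1+5/7z) = 1 + z + 4/21z²
  ⇒ R(z) = 1 + z + 4/21z².

Solve |R(x)|<1 on ℝ⁻.
x=-0.35: |R|=0.6733
R=1: x+4/21x²=0 ⇒ x=−21/4=-5.2500; min R=1−1/(4·4/21)=-0.3125>−1
Confirm numerically:
  x=-3.632: |R|=0.11935 <1
  x=-3.554: |R|=0.14811 <1
  x=-2.161: |R|=0.27149 <1
  x=-5.699: |R|=1.48740 >1
  x=-5.584: |R|=1.35525 >1
  x=-5.546: |R|=1.31269 >1
Interval (-5.2500, 0).

z∈(-5.2500,0).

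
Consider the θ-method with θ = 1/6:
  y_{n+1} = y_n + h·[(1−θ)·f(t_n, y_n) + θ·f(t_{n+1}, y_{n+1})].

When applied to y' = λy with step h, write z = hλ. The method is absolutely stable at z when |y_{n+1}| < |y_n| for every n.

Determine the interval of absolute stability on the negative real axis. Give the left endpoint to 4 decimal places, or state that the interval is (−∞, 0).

(-3.0000, 0).

On y'=λy, z=hλ:
  y_{n+1} = y_n + z·[5/6·y_n + 1/6·y_{n+1}] ⇒ (1 − 1/6z)y_{n+1} = (1 + 5/6z)y_n
  Hence R(z) = (1 + 5/6z)/(1 − 1/6z).

Boundary: |R(x)|=1, x<0.
x=-0.78: |R|=0.3097
R=−1: 1+5/6x = −1+1/6x ⇒ -2/3x=2 ⇒ x=2/(-2/3)=-3.0000
Confirm numerically:
  x=-2.849: |R|=0.93174 <1
  x=-2.839: |R|=0.92714 <1
  x=-2.480: |R|=0.75472 <1
  x=-2.269: |R|=0.64639 <1
  x=-3.352: |R|=1.15056 >1
  x=-3.318: |R|=1.13651 >1
So |R|<1 on (-3.0000, 0).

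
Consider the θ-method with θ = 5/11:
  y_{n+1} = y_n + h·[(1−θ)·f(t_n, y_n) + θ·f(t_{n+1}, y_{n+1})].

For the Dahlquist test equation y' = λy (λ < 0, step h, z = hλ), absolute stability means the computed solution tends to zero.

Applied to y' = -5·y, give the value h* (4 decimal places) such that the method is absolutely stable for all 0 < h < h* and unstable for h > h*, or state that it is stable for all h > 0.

(-22.0000,0); λ=-5 ⇒ h* = (22)/5 = 4.4000.

Set f=λy, z=hλ:
  y_{n+1} = y_n + z·[6/11·y_n + 5/11·y_{n+1}] ⇒ (1 − 5/11z)y_{n+1} = (1 + 6/11z)y_n
  so R(z) = (1 + 6/11z)/(1 − 5/11z).

Need |R(x)|<1, x<0.
x=-1.51: |R|=0.1046
R=−1: 1+6/11x = −1+5/11x ⇒ -1/11x=2 ⇒ x=2/(-1/11)=-22.0000
Confirm numerically:
  x=-20.029: |R|=0.98227 <1
  x=-17.019: |R|=0.94817 <1
  x=-11.174: |R|=0.83810 <1
  x=-22.416: |R|=1.00338 >1
  x=-22.203: |R|=1.00166 >1
  x=-22.128: |R|=1.00105 >1
Stable set (-22.0000, 0).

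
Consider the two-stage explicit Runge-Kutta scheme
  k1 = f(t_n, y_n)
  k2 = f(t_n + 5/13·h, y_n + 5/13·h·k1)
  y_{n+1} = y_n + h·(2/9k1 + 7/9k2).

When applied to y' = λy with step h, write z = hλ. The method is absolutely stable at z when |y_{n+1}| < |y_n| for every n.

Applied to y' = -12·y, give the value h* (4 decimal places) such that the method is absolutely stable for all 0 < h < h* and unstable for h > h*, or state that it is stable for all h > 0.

(-3.3429,0); λ=-12 ⇒ h* = (117/35)/12 = 0.2786.

With y'=λy (z=hλ):
  k1=λy_n ⇒ h·k1=z·y_n;  k2=λ(1+5/13z)y_n ⇒ h·k2=z(1+5/13z)y_n
  y_{n+1}/y_n = 1 + 2/9z + 7/9z(1+5/13z) = 1 + z + 35/117z²
  so R(z) = 1 + z + 35/117z².

Need |R(x)|<1, x<0.
x=-0.75: |R|=0.4183
R=1: x+35/117x²=0 ⇒ x=−117/35=-3.3429; min R=1−1/(4·35/117)=0.1643>−1
Confirm numerically:
  x=-2.725: |R|=0.49634 <1
  x=-2.280: |R|=0.27508 <1
  x=-1.512: |R|=0.17189 <1
  x=-1.433: |R|=0.18129 <1
  x=-3.708: |R|=1.40503 >1
  x=-3.561: |R|=1.23238 >1
  x=-3.542: |R|=1.21101 >1
Stable set (-3.3429, 0).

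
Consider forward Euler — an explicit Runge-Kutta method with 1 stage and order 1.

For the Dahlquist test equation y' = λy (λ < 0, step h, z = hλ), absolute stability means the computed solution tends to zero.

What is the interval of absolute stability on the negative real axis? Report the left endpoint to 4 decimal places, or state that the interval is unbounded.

On y'=λy, z=hλ:
  order 1, 1-stage ⇒ R(z)=1+z
  (e.g. R(-0.46)=0.54000, |R|=0.54000)

Find x<0 with |R(x)|<1.
x=-0.46: |R|=0.5400
|R(-1.39)|=0.3900 |R(-1)|=0.0000 |R(-0.8)|=0.2000
Bisect:
  x_lo=-2.7287 |R|=1.7287  x_hi=-0.2212 |R|=0.7788
  mid=-1.47498 |R|=0.47498 →hi
  mid=-2.10184 |R|=1.10184 →lo
  mid=-1.78841 |R|=0.78841 →hi
  mid=-1.94513 |R|=0.94513 →hi
  mid=-2.02349 |R|=1.02349 →lo
  mid=-1.98431 |R|=0.98431 →hi
  mid=-2.00390 |R|=1.00390 →lo
  mid=-1.99410 |R|=0.99410 →hi
  mid=-1.99900 |R|=0.99900 →hi
  ...
  [-2.00007,-1.99992] ⇒ x*=-2.0000
Stable set (-2.0000, 0).

z∈(-2.0000,0).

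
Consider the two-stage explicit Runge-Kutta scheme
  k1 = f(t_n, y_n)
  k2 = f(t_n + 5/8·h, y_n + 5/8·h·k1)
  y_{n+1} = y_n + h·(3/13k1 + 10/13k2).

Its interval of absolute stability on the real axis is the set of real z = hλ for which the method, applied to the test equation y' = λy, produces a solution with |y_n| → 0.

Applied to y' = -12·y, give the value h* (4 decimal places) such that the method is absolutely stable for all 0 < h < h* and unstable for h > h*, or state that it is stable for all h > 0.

On y'=λy, z=hλ:
  k1=λy_n ⇒ h·k1=z·y_n;  k2=λ(1+5/8z)y_n ⇒ h·k2=z(1+5/8z)y_n
  y_{n+1}/y_n = 1 + 3/13z + 10/13z(1+5/8z) = 1 + z + 25/52z²
  so R(z) = 1 + z + 25/52z².

Find x<0 with |R(x)|<1.
x=-0.79: |R|=0.5100
R=1: x+25/52x²=0 ⇒ x=−52/25=-2.0800; min R=1−1/(4·25/52)=0.4800>−1
Confirm numerically:
  x=-1.965: |R|=0.89136 <1
  x=-1.963: |R|=0.88958 <1
  x=-1.609: |R|=0.63565 <1
  x=-1.181: |R|=0.48956 <1
  x=-2.404: |R|=1.37447 >1
  x=-2.324: |R|=1.27262 >1
So |R|<1 on (-2.0800, 0).

(-2.0800,0); λ=-12 ⇒ h* = (52/25)/12 = 0.1733.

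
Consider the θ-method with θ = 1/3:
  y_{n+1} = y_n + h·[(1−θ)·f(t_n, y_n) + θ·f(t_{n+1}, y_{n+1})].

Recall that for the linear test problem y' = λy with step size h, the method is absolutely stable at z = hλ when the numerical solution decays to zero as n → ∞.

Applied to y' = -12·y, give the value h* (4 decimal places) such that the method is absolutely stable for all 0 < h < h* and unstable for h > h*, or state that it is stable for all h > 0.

With y'=λy (z=hλ):
  y_{n+1} = y_n + z·[2/3·y_n + 1/3·y_{n+1}] ⇒ (1 − 1/3z)y_{n+1} = (1 + 2/3z)y_n
  R(z) = (1 + 2/3z)/(1 − 1/3z).

Need |R(x)|<1, x<0.
x=-1.08: |R|=0.2059
R=−1: 1+2/3x = −1+1/3x ⇒ -1/3x=2 ⇒ x=2/(-1/3)=-6.0000
Confirm numerically:
  x=-4.511: |R|=0.80176 <1
  x=-4.136: |R|=0.73879 <1
  x=-3.380: |R|=0.58934 <1
  x=-6.554: |R|=1.05799 >1
  x=-6.139: |R|=1.01521 >1
  x=-6.083: |R|=1.00914 >1
Interval (-6.0000, 0).

(-6.0000,0); λ=-12 ⇒ h* = (6)/12 = 0.5000.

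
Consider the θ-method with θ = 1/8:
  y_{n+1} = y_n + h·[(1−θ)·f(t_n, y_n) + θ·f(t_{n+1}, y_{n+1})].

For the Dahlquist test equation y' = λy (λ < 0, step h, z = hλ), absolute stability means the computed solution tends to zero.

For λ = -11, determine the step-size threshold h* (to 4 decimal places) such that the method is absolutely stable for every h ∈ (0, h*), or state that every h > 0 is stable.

(-2.6667,0); λ=-11 ⇒ h* = (8/3)/11 = 0.2424.

On y'=λy, z=hλ:
  y_{n+1} = y_n + z·[7/8·y_n + 1/8·y_{n+1}] ⇒ (1 − 1/8z)y_{n+1} = (1 + 7/8z)y_n
  ⇒ R(z) = (1 + 7/8z)/(1 − 1/8z).

Need |R(x)|<1, x<0.
x=-0.98: |R|=0.1269
R=−1: 1+7/8x = −1+1/8x ⇒ -3/4x=2 ⇒ x=2/(-3/4)=-2.6667
Confirm numerically:
  x=-2.439: |R|=0.86914 <1
  x=-1.999: |R|=0.59936 <1
  x=-1.631: |R|=0.35479 <1
  x=-1.456: |R|=0.23181 <1
  x=-3.226: |R|=1.29895 >1
  x=-2.737: |R|=1.03930 >1
So |R|<1 on (-2.6667, 0).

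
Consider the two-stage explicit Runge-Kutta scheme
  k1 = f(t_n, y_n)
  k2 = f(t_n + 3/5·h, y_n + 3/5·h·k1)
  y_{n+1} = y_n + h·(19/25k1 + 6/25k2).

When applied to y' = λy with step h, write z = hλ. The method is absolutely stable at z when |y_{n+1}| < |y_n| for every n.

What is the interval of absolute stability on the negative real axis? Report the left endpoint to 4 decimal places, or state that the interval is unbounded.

With y'=λy (z=hλ):
  k1=λy_n ⇒ h·k1=z·y_n;  k2=λ(1+3/5z)y_n ⇒ h·k2=z(1+3/5z)y_n
  y_{n+1}/y_n = 1 + 19/25z + 6/25z(1+3/5z) = 1 + z + 18/125z²
  so R(z) = 1 + z + 18/125z².

Find x<0 with |R(x)|<1.
x=-1.49: |R|=0.1703
R=1: x+18/125x²=0 ⇒ x=−125/18=-6.9444; min R=1−1/(4·18/125)=-0.7361>−1
Confirm numerically:
  x=-6.214: |R|=0.34639 <1
  x=-3.909: |R|=0.70864 <1
  x=-3.091: |R|=0.71518 <1
  x=-7.478: |R|=1.57455 >1
  x=-7.401: |R|=1.48657 >1
  x=-7.067: |R|=1.12472 >1
So |R|<1 on (-6.9444, 0).

(-6.9444, 0).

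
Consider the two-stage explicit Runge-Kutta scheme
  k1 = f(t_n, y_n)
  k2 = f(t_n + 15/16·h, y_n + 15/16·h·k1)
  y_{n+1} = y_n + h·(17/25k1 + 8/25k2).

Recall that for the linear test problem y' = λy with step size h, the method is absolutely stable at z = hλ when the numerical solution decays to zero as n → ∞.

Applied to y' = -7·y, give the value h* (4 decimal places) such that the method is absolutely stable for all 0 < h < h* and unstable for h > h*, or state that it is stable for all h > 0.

Set f=λy, z=hλ:
  k1=λy_n ⇒ h·k1=z·y_n;  k2=λ(1+15/16z)y_n ⇒ h·k2=z(1+15/16z)y_n
  y_{n+1}/y_n = 1 + 17/25z + 8/25z(1+15/16z) = 1 + z + 3/10z²
  R(z) = 1 + z + 3/10z².

Boundary: |R(x)|=1, x<0.
x=-1.72: |R|=0.1675
R=1: x+3/10x²=0 ⇒ x=−10/3=-3.3333; min R=1−1/(4·3/10)=0.1667>−1
Confirm numerically:
  x=-2.531: |R|=0.39079 <1
  x=-2.091: |R|=0.22068 <1
  x=-1.793: |R|=0.17145 <1
  x=-3.930: |R|=1.70347 >1
  x=-3.680: |R|=1.38272 >1
  x=-3.449: |R|=1.11968 >1
Stable set (-3.3333, 0).

(-3.3333,0); λ=-7 ⇒ h* = (10/3)/7 = 0.4762.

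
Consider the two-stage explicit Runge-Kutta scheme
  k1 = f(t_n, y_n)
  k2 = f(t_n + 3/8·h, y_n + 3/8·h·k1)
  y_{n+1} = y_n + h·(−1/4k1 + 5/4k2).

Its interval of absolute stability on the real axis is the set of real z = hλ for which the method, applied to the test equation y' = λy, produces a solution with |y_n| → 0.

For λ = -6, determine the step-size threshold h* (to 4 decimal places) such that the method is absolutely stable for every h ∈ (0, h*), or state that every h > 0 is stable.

(-2.1333,0); λ=-6 ⇒ h* = (32/15)/6 = 0.3556.

Test eqn y'=λy, z=hλ:
  k1=λy_n ⇒ h·k1=z·y_n;  k2=λ(1+3/8z)y_n ⇒ h·k2=z(1+3/8z)y_n
  y_{n+1}/y_n = 1 − 1/4z + 5/4z(1+3/8z) = 1 + z + 15/32z²
  Hence R(z) = 1 + z + 15/32z².

Solve |R(x)|<1 on ℝ⁻.
x=-0.31: |R|=0.7350
R=1: x+15/32x²=0 ⇒ x=−32/15=-2.1333; min R=1−1/(4·15/32)=0.4667>−1
Confirm numerically:
  x=-1.410: |R|=0.52192 <1
  x=-0.953: |R|=0.47272 <1
  x=-0.864: |R|=0.48592 <1
  x=-2.694: |R|=1.70802 >1
  x=-2.509: |R|=1.44182 >1
  x=-2.181: |R|=1.04873 >1
Interval (-2.1333, 0).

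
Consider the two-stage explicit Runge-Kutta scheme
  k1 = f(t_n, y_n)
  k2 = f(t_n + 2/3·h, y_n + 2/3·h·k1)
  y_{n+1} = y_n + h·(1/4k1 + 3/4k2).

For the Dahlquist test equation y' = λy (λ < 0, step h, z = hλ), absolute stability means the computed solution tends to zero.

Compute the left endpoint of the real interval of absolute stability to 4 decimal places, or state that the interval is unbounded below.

left endpoint -2.0000.

On y'=λy, z=hλ:
  k1=λy_n ⇒ h·k1=z·y_n;  k2=λ(1+2/3z)y_n ⇒ h·k2=z(1+2/3z)y_n
  y_{n+1}/y_n = 1 + 1/4z + 3/4z(1+2/3z) = 1 + z + 1/2z²
  so R(z) = 1 + z + 1/2z².

Find x<0 with |R(x)|<1.
x=-0.44: |R|=0.6568
R=1: x+1/2x²=0 ⇒ x=−2=-2.0000; min R=1−1/(4·1/2)=0.5000>−1
Confirm numerically:
  x=-1.755: |R|=0.78501 <1
  x=-1.733: |R|=0.76864 <1
  x=-1.078: |R|=0.50304 <1
  x=-0.944: |R|=0.50157 <1
  x=-2.507: |R|=1.63552 >1
  x=-2.445: |R|=1.54401 >1
  x=-2.244: |R|=1.27377 >1
So |R|<1 on (-2.0000, 0).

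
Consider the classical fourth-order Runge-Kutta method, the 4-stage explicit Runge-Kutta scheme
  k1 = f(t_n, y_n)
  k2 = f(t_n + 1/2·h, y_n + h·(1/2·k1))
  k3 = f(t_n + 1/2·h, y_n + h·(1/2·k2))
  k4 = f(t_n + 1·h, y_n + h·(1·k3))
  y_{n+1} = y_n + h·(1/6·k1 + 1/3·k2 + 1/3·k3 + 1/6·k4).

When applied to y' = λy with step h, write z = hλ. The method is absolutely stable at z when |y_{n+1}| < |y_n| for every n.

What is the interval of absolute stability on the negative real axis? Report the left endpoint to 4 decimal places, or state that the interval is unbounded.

Test eqn y'=λy, z=hλ:
  order 4, 4-stage ⇒ R(z)=1+z+z^2/2+z^3/6+z^4/24
  (e.g. R(-1.69)=0.27347, |R|=0.27347)

Solve |R(x)|<1 on ℝ⁻.
x=-1.69: |R|=0.2735
|R(-2.92)|=1.2228 |R(-1.8)|=0.2854 |R(-0.56)|=0.5716
Bisect:
  x_lo=-3.4729 |R|=2.6378  x_hi=-0.1741 |R|=0.8402
  mid=-1.82351 |R|=0.28920 →hi
  mid=-2.64822 |R|=0.81226 →hi
  mid=-3.06058 |R|=1.50082 →lo
  mid=-2.85440 |R|=1.10929 →lo
  mid=-2.75131 |R|=0.94996 →hi
  mid=-2.80286 |R|=1.02680 →lo
  mid=-2.77708 |R|=0.98769 →hi
  ...
  [-2.78534,-2.78514] ⇒ x*=-2.7853
Stable set (-2.7853, 0).

z∈(-2.7853,0).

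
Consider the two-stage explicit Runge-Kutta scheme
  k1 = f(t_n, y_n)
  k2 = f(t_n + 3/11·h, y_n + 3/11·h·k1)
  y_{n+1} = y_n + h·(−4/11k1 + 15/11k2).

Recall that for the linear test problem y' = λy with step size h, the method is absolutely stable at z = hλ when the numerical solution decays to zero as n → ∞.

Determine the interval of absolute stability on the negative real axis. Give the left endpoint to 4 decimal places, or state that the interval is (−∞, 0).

On y'=λy, z=hλ:
  k1=λy_n ⇒ h·k1=z·y_n;  k2=λ(1+3/11z)y_n ⇒ h·k2=z(1+3/11z)y_n
  y_{n+1}/y_n = 1 − 4/11z + 15/11z(1+3/11z) = 1 + z + 45/121z²
  so R(z) = 1 + z + 45/121z².

Find x<0 with |R(x)|<1.
x=-1.55: |R|=0.3435
R=1: x+45/121x²=0 ⇒ x=−121/45=-2.6889; min R=1−1/(4·45/121)=0.3278>−1
Confirm numerically:
  x=-2.479: |R|=0.80649 <1
  x=-1.633: |R|=0.35874 <1
  x=-1.488: |R|=0.33544 <1
  x=-3.280: |R|=1.72106 >1
  x=-3.037: |R|=1.39318 >1
  x=-2.730: |R|=1.04174 >1
Interval (-2.6889, 0).

z∈(-2.6889,0).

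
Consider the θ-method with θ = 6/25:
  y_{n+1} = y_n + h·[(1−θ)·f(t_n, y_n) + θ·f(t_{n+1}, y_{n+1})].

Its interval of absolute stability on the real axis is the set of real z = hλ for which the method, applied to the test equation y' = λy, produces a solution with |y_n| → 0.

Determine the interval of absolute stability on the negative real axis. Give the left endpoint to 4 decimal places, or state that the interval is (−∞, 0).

(-3.8462, 0).

Set f=λy, z=hλ:
  y_{n+1} = y_n + z·[19/25·y_n + 6/25·y_{n+1}] ⇒ (1 − 6/25z)y_{n+1} = (1 + 19/25z)y_n
  so R(z) = (1 + 19/25z)/(1 − 6/25z).

Boundary: |R(x)|=1, x<0.
x=-1.26: |R|=0.0326
R=−1: 1+19/25x = −1+6/25x ⇒ -13/25x=2 ⇒ x=2/(-13/25)=-3.8462
Confirm numerically:
  x=-3.770: |R|=0.97921 <1
  x=-3.719: |R|=0.96506 <1
  x=-2.215: |R|=0.44620 <1
  x=-1.943: |R|=0.32509 <1
  x=-4.445: |R|=1.15067 >1
  x=-4.290: |R|=1.11372 >1
Interval (-3.8462, 0).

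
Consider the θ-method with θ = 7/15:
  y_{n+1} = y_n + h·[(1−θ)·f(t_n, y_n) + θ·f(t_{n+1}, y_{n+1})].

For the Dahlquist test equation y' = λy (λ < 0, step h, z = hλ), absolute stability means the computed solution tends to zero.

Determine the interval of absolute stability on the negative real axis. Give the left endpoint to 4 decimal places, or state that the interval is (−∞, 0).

Test eqn y'=λy, z=hλ:
  y_{n+1} = y_n + z·[8/15·y_n + 7/15·y_{n+1}] ⇒ (1 − 7/15z)y_{n+1} = (1 + 8/15z)y_n
  ⇒ R(z) = (1 + 8/15z)/(1 − 7/15z).

Boundary: |R(x)|=1, x<0.
x=-0.5: |R|=0.5946
R=−1: 1+8/15x = −1+7/15x ⇒ -1/15x=2 ⇒ x=2/(-1/15)=-30.0000
Confirm numerically:
  x=-27.373: |R|=0.98729 <1
  x=-25.656: |R|=0.97768 <1
  x=-23.777: |R|=0.96570 <1
  x=-30.419: |R|=1.00184 >1
  x=-30.407: |R|=1.00179 >1
  x=-30.193: |R|=1.00085 >1
Interval (-30.0000, 0).

(-30.0000, 0).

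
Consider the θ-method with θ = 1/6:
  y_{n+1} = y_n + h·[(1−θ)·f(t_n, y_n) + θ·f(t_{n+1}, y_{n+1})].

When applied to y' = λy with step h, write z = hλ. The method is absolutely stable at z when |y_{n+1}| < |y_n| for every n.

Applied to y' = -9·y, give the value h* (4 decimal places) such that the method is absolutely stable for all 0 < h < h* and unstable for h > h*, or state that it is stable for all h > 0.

Test eqn y'=λy, z=hλ:
  y_{n+1} = y_n + z·[5/6·y_n + 1/6·y_{n+1}] ⇒ (1 − 1/6z)y_{n+1} = (1 + 5/6z)y_n
  R(z) = (1 + 5/6z)/(1 − 1/6z).

Find x<0 with |R(x)|<1.
x=-0.69: |R|=0.3812
R=−1: 1+5/6x = −1+1/6x ⇒ -2/3x=2 ⇒ x=2/(-2/3)=-3.0000
Confirm numerically:
  x=-2.757: |R|=0.88900 <1
  x=-2.603: |R|=0.81541 <1
  x=-2.438: |R|=0.73359 <1
  x=-2.285: |R|=0.65480 <1
  x=-3.548: |R|=1.22958 >1
  x=-3.353: |R|=1.15097 >1
Interval (-3.0000, 0).

(-3.0000,0); λ=-9 ⇒ h* = (3)/9 = 0.3333.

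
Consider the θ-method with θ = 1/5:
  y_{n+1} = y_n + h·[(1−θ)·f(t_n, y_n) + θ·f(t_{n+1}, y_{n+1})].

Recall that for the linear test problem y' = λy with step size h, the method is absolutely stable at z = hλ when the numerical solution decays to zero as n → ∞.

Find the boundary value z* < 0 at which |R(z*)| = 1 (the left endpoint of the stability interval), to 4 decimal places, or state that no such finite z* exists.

z* = -3.3333.

Test eqn y'=λy, z=hλ:
  y_{n+1} = y_n + z·[4/5·y_n + 1/5·y_{n+1}] ⇒ (1 − 1/5z)y_{n+1} = (1 + 4/5z)y_n
  ⇒ R(z) = (1 + 4/5z)/(1 − 1/5z).

Solve |R(x)|<1 on ℝ⁻.
x=-1.66: |R|=0.2462
R=−1: 1+4/5x = −1+1/5x ⇒ -3/5x=2 ⇒ x=2/(-3/5)=-3.3333
Confirm numerically:
  x=-2.795: |R|=0.79282 <1
  x=-2.553: |R|=0.69006 <1
  x=-2.250: |R|=0.55172 <1
  x=-1.612: |R|=0.21900 <1
  x=-3.770: |R|=1.14937 >1
  x=-3.722: |R|=1.13368 >1
  x=-3.392: |R|=1.02097 >1
Stable set (-3.3333, 0).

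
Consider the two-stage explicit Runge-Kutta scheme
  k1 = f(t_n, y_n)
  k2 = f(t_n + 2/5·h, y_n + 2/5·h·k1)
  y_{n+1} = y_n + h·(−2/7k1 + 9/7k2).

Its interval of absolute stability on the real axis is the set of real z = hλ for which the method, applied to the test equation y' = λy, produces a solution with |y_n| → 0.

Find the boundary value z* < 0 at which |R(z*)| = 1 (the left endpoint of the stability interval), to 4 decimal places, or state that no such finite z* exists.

z* = -1.9444.

With y'=λy (z=hλ):
  k1=λy_n ⇒ h·k1=z·y_n;  k2=λ(1+2/5z)y_n ⇒ h·k2=z(1+2/5z)y_n
  y_{n+1}/y_n = 1 − 2/7z + 9/7z(1+2/5z) = 1 + z + 18/35z²
  Hence R(z) = 1 + z + 18/35z².

Need |R(x)|<1, x<0.
x=-1.27: |R|=0.5595
R=1: x+18/35x²=0 ⇒ x=−35/18=-1.9444; min R=1−1/(4·18/35)=0.5139>−1
Confirm numerically:
  x=-1.767: |R|=0.83875 <1
  x=-1.669: |R|=0.76357 <1
  x=-1.142: |R|=0.52871 <1
  x=-2.310: |R|=1.43428 >1
  x=-1.975: |R|=1.03104 >1
Stable set (-1.9444, 0).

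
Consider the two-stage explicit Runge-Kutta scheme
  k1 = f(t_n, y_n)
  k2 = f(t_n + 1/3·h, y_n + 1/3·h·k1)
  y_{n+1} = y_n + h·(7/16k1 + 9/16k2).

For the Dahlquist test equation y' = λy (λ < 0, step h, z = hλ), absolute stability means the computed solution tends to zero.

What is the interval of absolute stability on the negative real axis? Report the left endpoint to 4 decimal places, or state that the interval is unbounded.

z∈(-5.3333,0).

With y'=λy (z=hλ):
  k1=λy_n ⇒ h·k1=z·y_n;  k2=λ(1+1/3z)y_n ⇒ h·k2=z(1+1/3z)y_n
  y_{n+1}/y_n = 1 + 7/16z + 9/16z(1+1/3z) = 1 + z + 3/16z²
  ⇒ R(z) = 1 + z + 3/16z².

Boundary: |R(x)|=1, x<0.
x=-1.61: |R|=0.1240
R=1: x+3/16x²=0 ⇒ x=−16/3=-5.3333; min R=1−1/(4·3/16)=-0.3333>−1
Confirm numerically:
  x=-5.082: |R|=0.76051 <1
  x=-3.806: |R|=0.08994 <1
  x=-3.656: |R|=0.14981 <1
  x=-3.538: |R|=0.19098 <1
  x=-5.848: |R|=1.56433 >1
  x=-5.688: |R|=1.37825 >1
  x=-5.539: |R|=1.21360 >1
So |R|<1 on (-5.3333, 0).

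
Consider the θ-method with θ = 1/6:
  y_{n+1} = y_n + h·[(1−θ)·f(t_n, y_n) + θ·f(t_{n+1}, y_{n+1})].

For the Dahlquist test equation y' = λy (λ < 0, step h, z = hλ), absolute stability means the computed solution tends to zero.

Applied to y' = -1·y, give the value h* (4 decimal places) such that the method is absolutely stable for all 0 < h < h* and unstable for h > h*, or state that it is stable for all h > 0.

(-3.0000,0); λ=-1 ⇒ h* = (3)/1 = 3.0000.

With y'=λy (z=hλ):
  y_{n+1} = y_n + z·[5/6·y_n + 1/6·y_{n+1}] ⇒ (1 − 1/6z)y_{n+1} = (1 + 5/6z)y_n
  ⇒ R(z) = (1 + 5/6z)/(1 − 1/6z).

Solve |R(x)|<1 on ℝ⁻.
x=-0.31: |R|=0.7052
R=−1: 1+5/6x = −1+1/6x ⇒ -2/3x=2 ⇒ x=2/(-2/3)=-3.0000
Confirm numerically:
  x=-2.499: |R|=0.76421 <1
  x=-2.442: |R|=0.73561 <1
  x=-2.260: |R|=0.64165 <1
  x=-1.390: |R|=0.12855 <1
  x=-3.454: |R|=1.19209 >1
  x=-3.413: |R|=1.17550 >1
  x=-3.404: |R|=1.17184 >1
Stable set (-3.0000, 0).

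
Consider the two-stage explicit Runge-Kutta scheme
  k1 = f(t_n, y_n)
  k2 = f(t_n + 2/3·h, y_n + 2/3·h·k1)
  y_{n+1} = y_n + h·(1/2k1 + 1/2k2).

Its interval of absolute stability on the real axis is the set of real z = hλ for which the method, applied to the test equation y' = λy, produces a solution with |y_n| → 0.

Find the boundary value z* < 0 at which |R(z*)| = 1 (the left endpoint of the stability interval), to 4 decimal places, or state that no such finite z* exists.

With y'=λy (z=hλ):
  k1=λy_n ⇒ h·k1=z·y_n;  k2=λ(1+2/3z)y_n ⇒ h·k2=z(1+2/3z)y_n
  y_{n+1}/y_n = 1 + 1/2z + 1/2z(1+2/3z) = 1 + z + 1/3z²
  so R(z) = 1 + z + 1/3z².

Find x<0 with |R(x)|<1.
x=-0.4: |R|=0.6533
R=1: x+1/3x²=0 ⇒ x=−3=-3.0000; min R=1−1/(4·1/3)=0.2500>−1
Confirm numerically:
  x=-2.690: |R|=0.72203 <1
  x=-2.469: |R|=0.56299 <1
  x=-2.304: |R|=0.46547 <1
  x=-3.597: |R|=1.71580 >1
  x=-3.328: |R|=1.36386 >1
Interval (-3.0000, 0).

z* = -3.0000.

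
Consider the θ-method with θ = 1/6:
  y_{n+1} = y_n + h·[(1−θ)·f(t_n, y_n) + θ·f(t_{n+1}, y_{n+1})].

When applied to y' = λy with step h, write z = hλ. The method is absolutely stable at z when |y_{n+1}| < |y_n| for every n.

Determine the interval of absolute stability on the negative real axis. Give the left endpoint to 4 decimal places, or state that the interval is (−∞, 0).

z∈(-3.0000,0).

Test eqn y'=λy, z=hλ:
  y_{n+1} = y_n + z·[5/6·y_n + 1/6·y_{n+1}] ⇒ (1 − 1/6z)y_{n+1} = (1 + 5/6z)y_n
  ⇒ R(z) = (1 + 5/6z)/(1 − 1/6z).

Need |R(x)|<1, x<0.
x=-0.36: |R|=0.6604
R=−1: 1+5/6x = −1+1/6x ⇒ -2/3x=2 ⇒ x=2/(-2/3)=-3.0000
Confirm numerically:
  x=-2.635: |R|=0.83092 <1
  x=-2.258: |R|=0.64059 <1
  x=-2.063: |R|=0.53516 <1
  x=-1.619: |R|=0.27497 <1
  x=-3.271: |R|=1.11692 >1
  x=-3.078: |R|=1.03437 >1
Interval (-3.0000, 0).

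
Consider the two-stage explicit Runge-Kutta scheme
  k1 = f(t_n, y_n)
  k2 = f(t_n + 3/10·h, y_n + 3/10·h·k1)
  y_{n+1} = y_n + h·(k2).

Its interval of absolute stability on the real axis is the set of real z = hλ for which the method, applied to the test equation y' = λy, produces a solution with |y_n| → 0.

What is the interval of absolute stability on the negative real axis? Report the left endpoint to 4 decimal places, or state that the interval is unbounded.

Test eqn y'=λy, z=hλ:
  k1=λy_n ⇒ h·k1=z·y_n;  k2=λ(1+3/10z)y_n ⇒ h·k2=z(1+3/10z)y_n
  y_{n+1}/y_n = 1 + z(1+3/10z) = 1 + z + 3/10z²
  Hence R(z) = 1 + z + 3/10z².

Boundary: |R(x)|=1, x<0.
x=-0.69: |R|=0.4528
R=1: x+3/10x²=0 ⇒ x=−10/3=-3.3333; min R=1−1/(4·3/10)=0.1667>−1
Confirm numerically:
  x=-3.254: |R|=0.92255 <1
  x=-2.840: |R|=0.57968 <1
  x=-2.301: |R|=0.28738 <1
  x=-1.345: |R|=0.19771 <1
  x=-3.902: |R|=1.66568 >1
  x=-3.610: |R|=1.29963 >1
  x=-3.551: |R|=1.23188 >1
Stable set (-3.3333, 0).

(-3.3333, 0).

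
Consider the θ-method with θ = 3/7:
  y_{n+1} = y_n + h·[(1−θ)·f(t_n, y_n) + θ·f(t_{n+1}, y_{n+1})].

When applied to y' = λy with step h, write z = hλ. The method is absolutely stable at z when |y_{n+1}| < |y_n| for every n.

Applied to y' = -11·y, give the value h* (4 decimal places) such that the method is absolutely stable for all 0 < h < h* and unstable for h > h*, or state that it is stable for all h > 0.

(-14.0000,0); λ=-11 ⇒ h* = (14)/11 = 1.2727.

On y'=λy, z=hλ:
  y_{n+1} = y_n + z·[4/7·y_n + 3/7·y_{n+1}] ⇒ (1 − 3/7z)y_{n+1} = (1 + 4/7z)y_n
  ⇒ R(z) = (1 + 4/7z)/(1 − 3/7z).

Solve |R(x)|<1 on ℝ⁻.
x=-0.77: |R|=0.4211
R=−1: 1+4/7x = −1+3/7x ⇒ -1/7x=2 ⇒ x=2/(-1/7)=-14.0000
Confirm numerically:
  x=-12.516: |R|=0.96669 <1
  x=-12.425: |R|=0.96443 <1
  x=-7.730: |R|=0.79232 <1
  x=-7.135: |R|=0.75832 <1
  x=-14.394: |R|=1.00785 >1
  x=-14.140: |R|=1.00283 >1
Interval (-14.0000, 0).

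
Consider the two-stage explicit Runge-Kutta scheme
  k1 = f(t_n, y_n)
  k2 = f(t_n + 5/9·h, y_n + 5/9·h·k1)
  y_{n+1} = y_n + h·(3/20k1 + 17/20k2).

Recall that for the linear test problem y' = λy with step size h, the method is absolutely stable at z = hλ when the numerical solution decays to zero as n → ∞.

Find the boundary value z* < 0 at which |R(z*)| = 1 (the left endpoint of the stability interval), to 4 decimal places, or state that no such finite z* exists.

Test eqn y'=λy, z=hλ:
  k1=λy_n ⇒ h·k1=z·y_n;  k2=λ(1+5/9z)y_n ⇒ h·k2=z(1+5/9z)y_n
  y_{n+1}/y_n = 1 + 3/20z + 17/20z(1+5/9z) = 1 + z + 17/36z²
  ⇒ R(z) = 1 + z + 17/36z².

Solve |R(x)|<1 on ℝ⁻.
x=-0.77: |R|=0.5100
R=1: x+17/36x²=0 ⇒ x=−36/17=-2.1176; min R=1−1/(4·17/36)=0.4706>−1
Confirm numerically:
  x=-1.909: |R|=0.81191 <1
  x=-1.896: |R|=0.80155 <1
  x=-1.334: |R|=0.50635 <1
  x=-1.014: |R|=0.47154 <1
  x=-2.263: |R|=1.15533 >1
  x=-2.206: |R|=1.09204 >1
Interval (-2.1176, 0).

left endpoint -2.1176.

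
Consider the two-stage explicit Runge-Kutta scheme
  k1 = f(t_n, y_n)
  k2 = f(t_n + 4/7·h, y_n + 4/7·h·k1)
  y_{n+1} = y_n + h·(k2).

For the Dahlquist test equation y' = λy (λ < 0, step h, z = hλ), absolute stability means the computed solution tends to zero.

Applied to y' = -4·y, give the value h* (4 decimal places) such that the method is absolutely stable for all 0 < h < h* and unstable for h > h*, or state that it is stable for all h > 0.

(-1.7500,0); λ=-4 ⇒ h* = (7/4)/4 = 0.4375.

With y'=λy (z=hλ):
  k1=λy_n ⇒ h·k1=z·y_n;  k2=λ(1+4/7z)y_n ⇒ h·k2=z(1+4/7z)y_n
  y_{n+1}/y_n = 1 + z(1+4/7z) = 1 + z + 4/7z²
  ⇒ R(z) = 1 + z + 4/7z².

Find x<0 with |R(x)|<1.
x=-0.36: |R|=0.7141
R=1: x+4/7x²=0 ⇒ x=−7/4=-1.7500; min R=1−1/(4·4/7)=0.5625>−1
Confirm numerically:
  x=-1.706: |R|=0.95711 <1
  x=-1.397: |R|=0.71821 <1
  x=-1.071: |R|=0.58445 <1
  x=-0.960: |R|=0.56663 <1
  x=-2.250: |R|=1.64286 >1
  x=-2.223: |R|=1.60085 >1
  x=-2.181: |R|=1.53715 >1
Interval (-1.7500, 0).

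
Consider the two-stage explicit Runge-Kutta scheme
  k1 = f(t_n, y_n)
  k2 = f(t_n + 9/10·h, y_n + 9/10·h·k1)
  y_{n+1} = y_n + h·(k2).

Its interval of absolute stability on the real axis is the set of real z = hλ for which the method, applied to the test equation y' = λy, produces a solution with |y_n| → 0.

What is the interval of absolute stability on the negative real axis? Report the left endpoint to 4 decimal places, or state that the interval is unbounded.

With y'=λy (z=hλ):
  k1=λy_n ⇒ h·k1=z·y_n;  k2=λ(1+9/10z)y_n ⇒ h·k2=z(1+9/10z)y_n
  y_{n+1}/y_n = 1 + z(1+9/10z) = 1 + z + 9/10z²
  R(z) = 1 + z + 9/10z².

Boundary: |R(x)|=1, x<0.
x=-0.75: |R|=0.7563
R=1: x+9/10x²=0 ⇒ x=−10/9=-1.1111; min R=1−1/(4·9/10)=0.7222>−1
Confirm numerically:
  x=-0.931: |R|=0.84908 <1
  x=-0.894: |R|=0.82531 <1
  x=-0.742: |R|=0.75351 <1
  x=-1.662: |R|=1.82402 >1
  x=-1.612: |R|=1.72669 >1
  x=-1.143: |R|=1.03280 >1
Stable set (-1.1111, 0).

(-1.1111, 0).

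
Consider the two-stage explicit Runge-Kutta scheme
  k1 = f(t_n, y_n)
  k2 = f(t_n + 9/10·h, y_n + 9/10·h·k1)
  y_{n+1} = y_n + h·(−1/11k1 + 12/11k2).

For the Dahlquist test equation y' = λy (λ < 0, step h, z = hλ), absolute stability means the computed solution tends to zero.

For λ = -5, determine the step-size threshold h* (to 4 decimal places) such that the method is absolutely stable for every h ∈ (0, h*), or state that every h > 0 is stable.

On y'=λy, z=hλ:
  k1=λy_n ⇒ h·k1=z·y_n;  k2=λ(1+9/10z)y_n ⇒ h·k2=z(1+9/10z)y_n
  y_{n+1}/y_n = 1 − 1/11z + 12/11z(1+9/10z) = 1 + z + 54/55z²
  R(z) = 1 + z + 54/55z².

Boundary: |R(x)|=1, x<0.
x=-0.73: |R|=0.7932
R=1: x+54/55x²=0 ⇒ x=−55/54=-1.0185; min R=1−1/(4·54/55)=0.7454>−1
Confirm numerically:
  x=-0.876: |R|=0.87742 <1
  x=-0.866: |R|=0.87032 <1
  x=-0.726: |R|=0.79149 <1
  x=-0.698: |R|=0.78035 <1
  x=-1.550: |R|=1.80882 >1
  x=-1.251: |R|=1.28555 >1
  x=-1.152: |R|=1.15097 >1
Stable set (-1.0185, 0).

(-1.0185,0); λ=-5 ⇒ h* = (55/54)/5 = 0.2037.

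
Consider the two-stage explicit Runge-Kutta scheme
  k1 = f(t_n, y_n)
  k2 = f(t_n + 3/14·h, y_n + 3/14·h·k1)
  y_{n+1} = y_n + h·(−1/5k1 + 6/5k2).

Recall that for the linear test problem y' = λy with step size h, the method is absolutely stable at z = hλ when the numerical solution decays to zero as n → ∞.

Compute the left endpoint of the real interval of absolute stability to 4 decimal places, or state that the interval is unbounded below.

With y'=λy (z=hλ):
  k1=λy_n ⇒ h·k1=z·y_n;  k2=λ(1+3/14z)y_n ⇒ h·k2=z(1+3/14z)y_n
  y_{n+1}/y_n = 1 − 1/5z + 6/5z(1+3/14z) = 1 + z + 9/35z²
  Hence R(z) = 1 + z + 9/35z².

Boundary: |R(x)|=1, x<0.
x=-0.7: |R|=0.4260
R=1: x+9/35x²=0 ⇒ x=−35/9=-3.8889; min R=1−1/(4·9/35)=0.0278>−1
Confirm numerically:
  x=-3.089: |R|=0.36464 <1
  x=-2.311: |R|=0.06233 <1
  x=-2.246: |R|=0.05116 <1
  x=-4.030: |R|=1.14623 >1
  x=-4.023: |R|=1.13874 >1
So |R|<1 on (-3.8889, 0).

z* = -3.8889.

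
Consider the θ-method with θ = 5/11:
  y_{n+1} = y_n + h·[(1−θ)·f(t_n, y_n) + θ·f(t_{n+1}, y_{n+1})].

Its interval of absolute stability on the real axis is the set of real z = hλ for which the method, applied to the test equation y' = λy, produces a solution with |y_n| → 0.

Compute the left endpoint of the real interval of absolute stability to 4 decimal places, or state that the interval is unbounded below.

With y'=λy (z=hλ):
  y_{n+1} = y_n + z·[6/11·y_n + 5/11·y_{n+1}] ⇒ (1 − 5/11z)y_{n+1} = (1 + 6/11z)y_n
  ⇒ R(z) = (1 + 6/11z)/(1 − 5/11z).

Boundary: |R(x)|=1, x<0.
x=-1.25: |R|=0.2029
R=−1: 1+6/11x = −1+5/11x ⇒ -1/11x=2 ⇒ x=2/(-1/11)=-22.0000
Confirm numerically:
  x=-18.360: |R|=0.96459 <1
  x=-14.814: |R|=0.91553 <1
  x=-10.117: |R|=0.80705 <1
  x=-9.062: |R|=0.77024 <1
  x=-22.157: |R|=1.00129 >1
  x=-22.087: |R|=1.00072 >1
So |R|<1 on (-22.0000, 0).

left endpoint -22.0000.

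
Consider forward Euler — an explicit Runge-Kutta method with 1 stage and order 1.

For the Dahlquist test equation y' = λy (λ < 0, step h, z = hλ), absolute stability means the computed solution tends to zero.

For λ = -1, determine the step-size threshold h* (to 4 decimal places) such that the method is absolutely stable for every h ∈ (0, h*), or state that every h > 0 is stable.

With y'=λy (z=hλ):
  order 1, 1-stage ⇒ R(z)=1+z
  (e.g. R(-0.54)=0.46000, |R|=0.46000)

Solve |R(x)|<1 on ℝ⁻.
x=-0.54: |R|=0.4600
|R(-1.28)|=0.2800 |R(-0.9)|=0.1000 |R(-0.85)|=0.1500
Bisect:
  x_lo=-2.3595 |R|=1.3595  x_hi=-0.2396 |R|=0.7604
  mid=-1.29958 |R|=0.29958 →hi
  mid=-1.82956 |R|=0.82956 →hi
  mid=-2.09455 |R|=1.09455 →lo
  mid=-1.96205 |R|=0.96205 →hi
  mid=-2.02830 |R|=1.02830 →lo
  mid=-1.99518 |R|=0.99518 →hi
  mid=-2.01174 |R|=1.01174 →lo
  ...
  [-2.00009,-1.99996] ⇒ x*=-2.0000
So |R|<1 on (-2.0000, 0).

(-2.0000,0); λ=-1 ⇒ h* = 2.0000.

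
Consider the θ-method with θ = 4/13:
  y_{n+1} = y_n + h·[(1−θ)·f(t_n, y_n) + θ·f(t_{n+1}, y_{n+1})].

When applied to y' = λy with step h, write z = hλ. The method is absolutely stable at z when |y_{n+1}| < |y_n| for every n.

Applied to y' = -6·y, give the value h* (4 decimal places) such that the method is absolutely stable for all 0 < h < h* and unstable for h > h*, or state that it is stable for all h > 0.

(-5.2000,0); λ=-6 ⇒ h* = (26/5)/6 = 0.8667.

With y'=λy (z=hλ):
  y_{n+1} = y_n + z·[9/13·y_n + 4/13·y_{n+1}] ⇒ (1 − 4/13z)y_{n+1} = (1 + 9/13z)y_n
  ⇒ R(z) = (1 + 9/13z)/(1 − 4/13z).

Need |R(x)|<1, x<0.
x=-1.24: |R|=0.1024
R=−1: 1+9/13x = −1+4/13x ⇒ -5/13x=2 ⇒ x=2/(-5/13)=-5.2000
Confirm numerically:
  x=-5.110: |R|=0.98654 <1
  x=-4.149: |R|=0.82244 <1
  x=-2.478: |R|=0.40599 <1
  x=-5.780: |R|=1.08029 >1
  x=-5.518: |R|=1.04534 >1
So |R|<1 on (-5.2000, 0).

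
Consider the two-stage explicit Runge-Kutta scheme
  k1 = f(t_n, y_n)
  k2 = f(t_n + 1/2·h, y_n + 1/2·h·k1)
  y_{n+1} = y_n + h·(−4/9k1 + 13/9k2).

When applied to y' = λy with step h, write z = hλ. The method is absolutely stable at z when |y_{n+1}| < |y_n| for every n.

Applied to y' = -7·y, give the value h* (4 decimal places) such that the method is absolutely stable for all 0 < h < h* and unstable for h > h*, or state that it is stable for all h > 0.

(-1.3846,0); λ=-7 ⇒ h* = (18/13)/7 = 0.1978.

Set f=λy, z=hλ:
  k1=λy_n ⇒ h·k1=z·y_n;  k2=λ(1+1/2z)y_n ⇒ h·k2=z(1+1/2z)y_n
  y_{n+1}/y_n = 1 − 4/9z + 13/9z(1+1/2z) = 1 + z + 13/18z²
  ⇒ R(z) = 1 + z + 13/18z².

Find x<0 with |R(x)|<1.
x=-1.11: |R|=0.7799
R=1: x+13/18x²=0 ⇒ x=−18/13=-1.3846; min R=1−1/(4·13/18)=0.6538>−1
Confirm numerically:
  x=-1.265: |R|=0.89072 <1
  x=-1.174: |R|=0.82142 <1
  x=-1.156: |R|=0.80913 <1
  x=-0.637: |R|=0.65606 <1
  x=-1.808: |R|=1.55285 >1
  x=-1.585: |R|=1.22938 >1
Interval (-1.3846, 0).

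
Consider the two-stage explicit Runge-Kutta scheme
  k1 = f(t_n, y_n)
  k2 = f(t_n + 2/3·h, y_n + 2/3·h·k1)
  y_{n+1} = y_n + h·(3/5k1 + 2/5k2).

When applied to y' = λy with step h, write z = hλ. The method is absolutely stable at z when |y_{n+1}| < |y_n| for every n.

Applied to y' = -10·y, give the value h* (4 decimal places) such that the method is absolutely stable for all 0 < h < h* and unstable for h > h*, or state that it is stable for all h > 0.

(-3.7500,0); λ=-10 ⇒ h* = (15/4)/10 = 0.3750.

Test eqn y'=λy, z=hλ:
  k1=λy_n ⇒ h·k1=z·y_n;  k2=λ(1+2/3z)y_n ⇒ h·k2=z(1+2/3z)y_n
  y_{n+1}/y_n = 1 + 3/5z + 2/5z(1+2/3z) = 1 + z + 4/15z²
  so R(z) = 1 + z + 4/15z².

Solve |R(x)|<1 on ℝ⁻.
x=-1.77: |R|=0.0654
R=1: x+4/15x²=0 ⇒ x=−15/4=-3.7500; min R=1−1/(4·4/15)=0.0625>−1
Confirm numerically:
  x=-3.677: |R|=0.92842 <1
  x=-3.053: |R|=0.43255 <1
  x=-2.099: |R|=0.07588 <1
  x=-1.828: |R|=0.06309 <1
  x=-4.077: |R|=1.35551 >1
  x=-3.897: |R|=1.15276 >1
Interval (-3.7500, 0).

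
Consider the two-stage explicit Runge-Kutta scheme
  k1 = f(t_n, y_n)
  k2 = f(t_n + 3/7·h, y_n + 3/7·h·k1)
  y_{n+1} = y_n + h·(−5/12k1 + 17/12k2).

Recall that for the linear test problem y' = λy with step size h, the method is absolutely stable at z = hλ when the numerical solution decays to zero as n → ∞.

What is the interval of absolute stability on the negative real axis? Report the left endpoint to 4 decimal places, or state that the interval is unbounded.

z∈(-1.6471,0).

On y'=λy, z=hλ:
  k1=λy_n ⇒ h·k1=z·y_n;  k2=λ(1+3/7z)y_n ⇒ h·k2=z(1+3/7z)y_n
  y_{n+1}/y_n = 1 − 5/12z + 17/12z(1+3/7z) = 1 + z + 17/28z²
  ⇒ R(z) = 1 + z + 17/28z².

Find x<0 with |R(x)|<1.
x=-0.36: |R|=0.7187
R=1: x+17/28x²=0 ⇒ x=−28/17=-1.6471; min R=1−1/(4·17/28)=0.5882>−1
Confirm numerically:
  x=-1.535: |R|=0.89557 <1
  x=-1.369: |R|=0.76888 <1
  x=-0.825: |R|=0.58824 <1
  x=-0.747: |R|=0.59179 <1
  x=-1.942: |R|=1.34776 >1
  x=-1.830: |R|=1.20326 >1
  x=-1.809: |R|=1.17786 >1
Interval (-1.6471, 0).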